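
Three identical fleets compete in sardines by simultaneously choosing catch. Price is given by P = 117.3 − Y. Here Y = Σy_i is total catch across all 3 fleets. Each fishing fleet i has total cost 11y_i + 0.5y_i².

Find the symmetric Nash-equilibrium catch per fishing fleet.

21.26

A representative fishing fleet's profit is π_i = y_i(117.3 − Y) − 11y_i − 0.5y_i², with Y = y_i + Σ_{j≠i} y_j.
First-order condition: 106.3 − 3y_i − Σ_{j≠i} y_j = 0.
In a symmetric equilibrium every fishing fleet chooses the same y, so Σ_{j≠i} y_j = 2y. The condition becomes 106.3 − 5y = 0, giving y = 106.3/5 = 21.26.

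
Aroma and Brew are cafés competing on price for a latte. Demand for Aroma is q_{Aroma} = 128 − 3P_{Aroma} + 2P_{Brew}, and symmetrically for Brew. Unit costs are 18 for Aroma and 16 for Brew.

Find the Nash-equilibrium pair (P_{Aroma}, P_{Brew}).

Aroma's profit: π = (P_{Aroma} − 18)(128 − 3P_{Aroma} + 2P_{Brew}).
∂π/∂P_{Aroma} = 182 − 6P_{Aroma} + 2P_{Brew} = 0 ⇒ P_{Aroma} = 91/3 + (1/3)P_{Brew}.
Similarly P_{Brew} = 88/3 + (1/3)P_{Aroma}.
Solving the two reaction functions simultaneously: (1 − (1/3)(1/3))P_{Aroma} = 91/3 + (1/3)·(88/3), so (8/9)P_{Aroma} = 361/9 and P_{Aroma} = 45.125.
Then P_{Brew} = 88/3 + (1/3)·45.125 = 44.375.

45.125, 44.375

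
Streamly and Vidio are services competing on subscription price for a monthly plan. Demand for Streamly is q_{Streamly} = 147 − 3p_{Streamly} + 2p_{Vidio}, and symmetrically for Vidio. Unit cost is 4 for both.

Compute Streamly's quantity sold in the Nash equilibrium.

107.25

Streamly's profit: π = (p_{Streamly} − 4)(147 − 3p_{Streamly} + 2p_{Vidio}).
∂π/∂p_{Streamly} = 159 − 6p_{Streamly} + 2p_{Vidio} = 0 ⇒ p_{Streamly} = 26.5 + (1/3)p_{Vidio}.
The game is symmetric, so in equilibrium p_{Vidio} = p_{Streamly}: the reaction function gives (2/3)p_{Streamly} = 26.5, hence p_{Streamly} = 39.75.
q_{Streamly} = 147 − 3·39.75 + 2·39.75 = 107.25.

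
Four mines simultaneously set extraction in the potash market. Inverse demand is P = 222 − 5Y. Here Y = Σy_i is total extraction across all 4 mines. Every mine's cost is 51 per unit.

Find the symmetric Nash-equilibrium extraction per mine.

6.84

A representative mine's profit is π_i = y_i(222 − 5Y) − 51y_i, with Y = y_i + Σ_{j≠i} y_j.
First-order condition: 171 − 10y_i − 5Σ_{j≠i} y_j = 0.
With identical mines, set every y_j = y: then 171 − 10y − 15y = 0, i.e. y = 171/25 = 6.84.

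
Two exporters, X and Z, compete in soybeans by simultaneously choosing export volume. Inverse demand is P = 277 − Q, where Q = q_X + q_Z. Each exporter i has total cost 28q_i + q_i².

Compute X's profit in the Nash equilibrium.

Exporter X's profit: π = q_X(277 − (q_X + q_Z)) − 28q_X − q_X².
∂π/∂q_X = 249 − 4q_X − q_Z = 0, so q_X = 62.25 − 0.25q_Z.
The game is symmetric, so in equilibrium q_Z = q_X: the reaction function gives 1.25q_X = 62.25, hence q_X = 49.8.
Price P = 277 − 99.6 = 177.4.
X's profit: (177.4 − 28)·49.8 − (49.8)² = 4960.08.

4960.08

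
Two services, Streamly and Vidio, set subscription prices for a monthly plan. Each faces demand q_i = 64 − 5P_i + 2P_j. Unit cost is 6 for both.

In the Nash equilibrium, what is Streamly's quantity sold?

28.75

Streamly's profit: π = (P_{Streamly} − 6)(64 − 5P_{Streamly} + 2P_{Vidio}).
∂π/∂P_{Streamly} = 94 − 10P_{Streamly} + 2P_{Vidio} = 0 ⇒ P_{Streamly} = 9.4 + 0.2P_{Vidio}.
By symmetry P_{Vidio} = P_{Streamly}; substituting into the reaction function, 0.8P_{Streamly} = 9.4 and P_{Streamly} = 11.75.
q_{Streamly} = 64 − 5·11.75 + 2·11.75 = 28.75.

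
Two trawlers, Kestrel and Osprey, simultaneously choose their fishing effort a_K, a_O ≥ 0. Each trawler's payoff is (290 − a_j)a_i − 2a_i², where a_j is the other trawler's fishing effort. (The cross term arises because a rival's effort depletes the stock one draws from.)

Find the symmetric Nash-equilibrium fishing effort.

58

Kestrel's payoff is (290 − a_O)a_K − 2a_K².
∂π/∂a_K = 290 − a_O − 4a_K = 0, so a_K = 72.5 − 0.25a_O.
The game is symmetric, so in equilibrium a_O = a_K: the reaction function gives 1.25a_K = 72.5, hence a_K = 58.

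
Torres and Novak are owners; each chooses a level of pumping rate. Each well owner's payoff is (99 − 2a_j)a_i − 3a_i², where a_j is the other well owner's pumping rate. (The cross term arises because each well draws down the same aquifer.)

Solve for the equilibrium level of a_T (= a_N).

12.375

Torres's payoff is (99 − 2a_N)a_T − 3a_T².
∂π/∂a_T = 99 − 2a_N − 6a_T = 0, so a_T = 16.5 − (1/3)a_N.
The game is symmetric, so in equilibrium a_N = a_T: the reaction function gives (4/3)a_T = 16.5, hence a_T = 12.375.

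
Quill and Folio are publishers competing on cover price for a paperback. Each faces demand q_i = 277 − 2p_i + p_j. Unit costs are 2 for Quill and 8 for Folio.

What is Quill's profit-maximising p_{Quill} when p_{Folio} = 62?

Quill's profit: π = (p_{Quill} − 2)(277 − 2p_{Quill} + p_{Folio}).
∂π/∂p_{Quill} = 281 − 4p_{Quill} + p_{Folio} = 0 ⇒ p_{Quill} = 70.25 + 0.25p_{Folio}.
At p_{Folio} = 62: p_{Quill} = 70.25 + 0.25·62 = 85.75.

85.75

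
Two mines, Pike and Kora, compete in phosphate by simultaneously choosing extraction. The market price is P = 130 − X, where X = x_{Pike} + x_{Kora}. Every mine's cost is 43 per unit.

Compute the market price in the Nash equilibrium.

Mine Pike's profit: π = x_{Pike}(130 − (x_{Pike} + x_{Kora})) − 43x_{Pike}.
∂π/∂x_{Pike} = 87 − 2x_{Pike} − x_{Kora} = 0, so x_{Pike} = 43.5 − 0.5x_{Kora}.
Setting x_{Pike} = x_{Kora} in the reaction function: x_{Pike} = 43.5 − 0.5x_{Pike}, so x_{Pike} = 43.5 / 1.5 = 29.
Equilibrium price: P = 130 − 58 = 72.

72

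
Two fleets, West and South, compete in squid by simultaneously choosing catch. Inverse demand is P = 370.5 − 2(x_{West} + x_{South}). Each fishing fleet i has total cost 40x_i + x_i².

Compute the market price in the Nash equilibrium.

Fishing fleet West's profit: π = x_{West}(370.5 − 2(x_{West} + x_{South})) − 40x_{West} − x_{West}².
∂π/∂x_{West} = 330.5 − 6x_{West} − 2x_{South} = 0, so x_{West} = 661/12 − (1/3)x_{South}.
By symmetry x_{South} = x_{West}; substituting into the reaction function, (4/3)x_{West} = 661/12 and x_{West} = 41.3125.
Equilibrium price: P = 370.5 − 2·82.625 = 205.25.

205.25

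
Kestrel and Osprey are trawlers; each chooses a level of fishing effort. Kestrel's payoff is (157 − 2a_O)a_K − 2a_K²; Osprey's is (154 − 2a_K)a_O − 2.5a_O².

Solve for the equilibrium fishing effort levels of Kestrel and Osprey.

Expanding Kestrel's payoff: 157a_K − 2a_Oa_K − 2a_K².
∂π/∂a_K = 157 − 2a_O − 4a_K = 0, so a_K = 39.25 − 0.5a_O.
Likewise for Osprey: a_O = 30.8 − 0.4a_K.
Substituting the second reaction function into the first: a_K = 39.25 − 0.5(30.8 − 0.4a_K), which gives 0.8a_K = 23.85 ⇒ a_K = 29.8125.
Then a_O = 30.8 − 0.4·29.8125 = 18.875.

29.8125, 18.875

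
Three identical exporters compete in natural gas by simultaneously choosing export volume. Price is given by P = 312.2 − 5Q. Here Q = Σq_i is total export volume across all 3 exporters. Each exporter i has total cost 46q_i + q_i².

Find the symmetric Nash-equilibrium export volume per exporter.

12.1

A representative exporter's profit is π_i = q_i(312.2 − 5Q) − 46q_i − q_i², with Q = q_i + Σ_{j≠i} q_j.
First-order condition: 266.2 − 12q_i − 5Σ_{j≠i} q_j = 0.
In a symmetric equilibrium every exporter chooses the same q, so Σ_{j≠i} q_j = 2q. The condition becomes 266.2 − 22q = 0, giving q = 266.2/22 = 12.1.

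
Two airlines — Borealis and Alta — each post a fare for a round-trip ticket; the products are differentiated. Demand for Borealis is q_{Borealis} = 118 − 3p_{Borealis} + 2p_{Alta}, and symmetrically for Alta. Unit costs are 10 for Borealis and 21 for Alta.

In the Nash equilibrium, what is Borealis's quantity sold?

Borealis's profit: π = (p_{Borealis} − 10)(118 − 3p_{Borealis} + 2p_{Alta}).
∂π/∂p_{Borealis} = 148 − 6p_{Borealis} + 2p_{Alta} = 0 ⇒ p_{Borealis} = 74/3 + (1/3)p_{Alta}.
Similarly p_{Alta} = 181/6 + (1/3)p_{Borealis}.
Solving the two reaction functions simultaneously: (1 − (1/3)(1/3))p_{Borealis} = 74/3 + (1/3)·(181/6), so (8/9)p_{Borealis} = 625/18 and p_{Borealis} = 39.0625.
Then p_{Alta} = 181/6 + (1/3)·39.0625 = 43.1875.
q_{Borealis} = 118 − 3·39.0625 + 2·43.1875 = 87.1875.

87.1875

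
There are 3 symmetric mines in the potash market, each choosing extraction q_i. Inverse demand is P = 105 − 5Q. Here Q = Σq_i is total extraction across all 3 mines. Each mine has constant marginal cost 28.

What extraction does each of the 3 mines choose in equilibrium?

A representative mine's profit is π_i = q_i(105 − 5Q) − 28q_i, with Q = q_i + Σ_{j≠i} q_j.
First-order condition: 77 − 10q_i − 5Σ_{j≠i} q_j = 0.
With identical mines, set every q_j = q: then 77 − 10q − 10q = 0, i.e. q = 77/20 = 3.85.

3.85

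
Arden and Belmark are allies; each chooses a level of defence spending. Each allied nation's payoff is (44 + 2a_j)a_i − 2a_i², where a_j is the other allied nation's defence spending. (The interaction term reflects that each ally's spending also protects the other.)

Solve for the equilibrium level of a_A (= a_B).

22

Arden's payoff is (44 + 2a_B)a_A − 2a_A².
∂π/∂a_A = 44 + 2a_B − 4a_A = 0, so a_A = 11 + 0.5a_B.
Setting a_A = a_B in the reaction function: a_A = 11 + 0.5a_A, so a_A = 11 / 0.5 = 22.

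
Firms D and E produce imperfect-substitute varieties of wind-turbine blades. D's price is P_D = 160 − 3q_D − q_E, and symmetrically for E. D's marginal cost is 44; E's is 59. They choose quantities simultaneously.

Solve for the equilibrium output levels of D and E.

17, 14

Firm D's profit: π = q_D(160 − 3q_D − q_E) − 44q_D.
∂π/∂q_D = 116 − 6q_D − q_E = 0 ⇒ q_D = 58/3 − (1/6)q_E.
Similarly q_E = 101/6 − (1/6)q_D.
Solving the two reaction functions simultaneously: (1 − (−1/6)(−1/6))q_D = 58/3 − (1/6)·(101/6), so (35/36)q_D = 595/36 and q_D = 17.
Then q_E = 101/6 − (1/6)·17 = 14.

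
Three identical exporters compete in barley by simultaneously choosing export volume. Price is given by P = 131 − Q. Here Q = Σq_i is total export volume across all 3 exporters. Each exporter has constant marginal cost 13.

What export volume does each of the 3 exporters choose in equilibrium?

A representative exporter's profit is π_i = q_i(131 − Q) − 13q_i, with Q = q_i + Σ_{j≠i} q_j.
First-order condition: 118 − 2q_i − Σ_{j≠i} q_j = 0.
With identical exporters, set every q_j = q: then 118 − 2q − 2q = 0, i.e. q = 118/4 = 29.5.

29.5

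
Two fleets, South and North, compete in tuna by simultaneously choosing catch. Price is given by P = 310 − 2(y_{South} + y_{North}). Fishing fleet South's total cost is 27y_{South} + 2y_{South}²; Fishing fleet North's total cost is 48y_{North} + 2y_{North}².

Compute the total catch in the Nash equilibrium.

54.5

Fishing fleet South's profit: π = y_{South}(310 − 2(y_{South} + y_{North})) − 27y_{South} − 2y_{South}².
∂π/∂y_{South} = 283 − 8y_{South} − 2y_{North} = 0, so y_{South} = 35.375 − 0.25y_{North}.
By the same steps for North: y_{North} = 32.75 − 0.25y_{South}.
Plugging y_{North} into South's best response: y_{South} = 35.375 − 0.25(32.75 − 0.25y_{South}) ⇒ 0.9375y_{South} = 27.1875, so y_{South} = 29.
Then y_{North} = 32.75 − 0.25·29 = 25.5.
Total catch: 29 + 25.5 = 54.5.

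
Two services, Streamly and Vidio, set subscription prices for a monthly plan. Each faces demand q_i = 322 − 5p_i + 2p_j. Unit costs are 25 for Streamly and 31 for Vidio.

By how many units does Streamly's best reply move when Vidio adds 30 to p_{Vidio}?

Streamly's profit: π = (p_{Streamly} − 25)(322 − 5p_{Streamly} + 2p_{Vidio}).
∂π/∂p_{Streamly} = 447 − 10p_{Streamly} + 2p_{Vidio} = 0 ⇒ p_{Streamly} = 44.7 + 0.2p_{Vidio}.
The reaction-function slope is 0.2, so a 30-unit rise in p_{Vidio} moves p_{Streamly} by 0.2 × 30 = 6. Streamly's best response rises — the actions are strategic complements.

6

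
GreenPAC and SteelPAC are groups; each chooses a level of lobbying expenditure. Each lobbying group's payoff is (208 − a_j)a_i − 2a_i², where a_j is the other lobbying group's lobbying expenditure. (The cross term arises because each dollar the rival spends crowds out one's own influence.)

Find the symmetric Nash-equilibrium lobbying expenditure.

GreenPAC's payoff is (208 − a_S)a_G − 2a_G².
∂π/∂a_G = 208 − a_S − 4a_G = 0, so a_G = 52 − 0.25a_S.
Setting a_G = a_S in the reaction function: a_G = 52 − 0.25a_G, so a_G = 52 / 1.25 = 41.6.

41.6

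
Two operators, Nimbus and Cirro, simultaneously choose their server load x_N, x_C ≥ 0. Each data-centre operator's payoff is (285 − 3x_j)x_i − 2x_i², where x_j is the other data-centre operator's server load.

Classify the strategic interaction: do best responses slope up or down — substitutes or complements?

Nimbus's payoff is (285 − 3x_C)x_N − 2x_N².
∂π/∂x_N = 285 − 3x_C − 4x_N = 0, so x_N = 71.25 − 0.75x_C.
The best-response slope dx_N/dx_C = −0.75 < 0: the reaction function is downward-sloping, so the choices are strategic substitutes.

strategic substitutes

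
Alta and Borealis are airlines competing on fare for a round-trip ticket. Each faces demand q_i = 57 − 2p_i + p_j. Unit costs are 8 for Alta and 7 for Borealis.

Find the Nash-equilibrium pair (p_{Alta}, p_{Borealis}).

Alta's profit: π = (p_{Alta} − 8)(57 − 2p_{Alta} + p_{Borealis}).
∂π/∂p_{Alta} = 73 − 4p_{Alta} + p_{Borealis} = 0 ⇒ p_{Alta} = 18.25 + 0.25p_{Borealis}.
Similarly p_{Borealis} = 17.75 + 0.25p_{Alta}.
Plugging p_{Borealis} into Alta's best response: p_{Alta} = 18.25 + 0.25(17.75 + 0.25p_{Alta}) ⇒ 0.9375p_{Alta} = 22.6875, so p_{Alta} = 24.2.
Then p_{Borealis} = 17.75 + 0.25·24.2 = 23.8.

24.2, 23.8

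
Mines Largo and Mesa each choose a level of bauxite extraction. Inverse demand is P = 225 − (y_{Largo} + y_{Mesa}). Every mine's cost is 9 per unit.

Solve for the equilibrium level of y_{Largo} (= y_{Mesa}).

Mine Largo's profit: π = y_{Largo}(225 − (y_{Largo} + y_{Mesa})) − 9y_{Largo}.
∂π/∂y_{Largo} = 216 − 2y_{Largo} − y_{Mesa} = 0, so y_{Largo} = 108 − 0.5y_{Mesa}.
The game is symmetric, so in equilibrium y_{Mesa} = y_{Largo}: the reaction function gives 1.5y_{Largo} = 108, hence y_{Largo} = 72.

72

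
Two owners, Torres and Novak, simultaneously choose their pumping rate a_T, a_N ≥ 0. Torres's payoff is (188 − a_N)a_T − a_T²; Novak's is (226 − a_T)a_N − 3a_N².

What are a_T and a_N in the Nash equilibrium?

82, 24

Expanding Torres's payoff: 188a_T − a_Na_T − a_T².
∂π/∂a_T = 188 − a_N − 2a_T = 0, so a_T = 94 − 0.5a_N.
Likewise for Novak: a_N = 113/3 − (1/6)a_T.
Substituting the second reaction function into the first: a_T = 94 − 0.5(113/3 − (1/6)a_T), which gives (11/12)a_T = 451/6 ⇒ a_T = 82.
Then a_N = 113/3 − (1/6)·82 = 24.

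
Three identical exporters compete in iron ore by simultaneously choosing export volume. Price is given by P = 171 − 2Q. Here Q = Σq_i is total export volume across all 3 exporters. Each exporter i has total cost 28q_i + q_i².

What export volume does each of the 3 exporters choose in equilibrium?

A representative exporter's profit is π_i = q_i(171 − 2Q) − 28q_i − q_i², with Q = q_i + Σ_{j≠i} q_j.
First-order condition: 143 − 6q_i − 2Σ_{j≠i} q_j = 0.
Imposing symmetry (q_j = q for all j) turns Σ_{j≠i} q_j into 2q, so 143 = 10q and q = 14.3.

14.3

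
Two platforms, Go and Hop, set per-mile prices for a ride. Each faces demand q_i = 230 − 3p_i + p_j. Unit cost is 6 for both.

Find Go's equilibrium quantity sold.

Go's profit: π = (p_{Go} − 6)(230 − 3p_{Go} + p_{Hop}).
∂π/∂p_{Go} = 248 − 6p_{Go} + p_{Hop} = 0 ⇒ p_{Go} = 124/3 + (1/6)p_{Hop}.
By symmetry p_{Hop} = p_{Go}; substituting into the reaction function, (5/6)p_{Go} = 124/3 and p_{Go} = 49.6.
q_{Go} = 230 − 3·49.6 + 49.6 = 130.8.

130.8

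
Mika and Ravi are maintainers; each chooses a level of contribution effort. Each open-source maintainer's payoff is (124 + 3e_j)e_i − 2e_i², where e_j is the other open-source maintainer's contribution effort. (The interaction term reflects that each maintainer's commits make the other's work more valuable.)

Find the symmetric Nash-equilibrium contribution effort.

Mika's payoff is (124 + 3e_R)e_M − 2e_M².
∂π/∂e_M = 124 + 3e_R − 4e_M = 0, so e_M = 31 + 0.75e_R.
The game is symmetric, so in equilibrium e_R = e_M: the reaction function gives 0.25e_M = 31, hence e_M = 124.

124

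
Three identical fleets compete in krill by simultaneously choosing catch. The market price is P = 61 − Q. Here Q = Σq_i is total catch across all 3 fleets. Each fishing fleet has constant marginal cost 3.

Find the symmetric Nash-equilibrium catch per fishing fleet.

14.5

A representative fishing fleet's profit is π_i = q_i(61 − Q) − 3q_i, with Q = q_i + Σ_{j≠i} q_j.
First-order condition: 58 − 2q_i − Σ_{j≠i} q_j = 0.
In a symmetric equilibrium every fishing fleet chooses the same q, so Σ_{j≠i} q_j = 2q. The condition becomes 58 − 4q = 0, giving q = 58/4 = 14.5.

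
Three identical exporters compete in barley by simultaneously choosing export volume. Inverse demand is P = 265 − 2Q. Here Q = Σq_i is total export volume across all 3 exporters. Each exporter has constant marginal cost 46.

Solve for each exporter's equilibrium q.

27.375

A representative exporter's profit is π_i = q_i(265 − 2Q) − 46q_i, with Q = q_i + Σ_{j≠i} q_j.
First-order condition: 219 − 4q_i − 2Σ_{j≠i} q_j = 0.
Imposing symmetry (q_j = q for all j) turns Σ_{j≠i} q_j into 2q, so 219 = 8q and q = 27.375.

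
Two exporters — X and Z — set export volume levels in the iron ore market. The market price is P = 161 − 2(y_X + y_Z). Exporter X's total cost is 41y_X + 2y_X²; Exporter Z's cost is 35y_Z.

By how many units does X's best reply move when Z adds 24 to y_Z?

Exporter X's profit: π = y_X(161 − 2(y_X + y_Z)) − 41y_X − 2y_X².
∂π/∂y_X = 120 − 8y_X − 2y_Z = 0, so y_X = 15 − 0.25y_Z.
The reaction-function slope is −0.25, so a 24-unit rise in y_Z moves y_X by −0.25 × 24 = −6. X's best response falls — the actions are strategic substitutes.

-6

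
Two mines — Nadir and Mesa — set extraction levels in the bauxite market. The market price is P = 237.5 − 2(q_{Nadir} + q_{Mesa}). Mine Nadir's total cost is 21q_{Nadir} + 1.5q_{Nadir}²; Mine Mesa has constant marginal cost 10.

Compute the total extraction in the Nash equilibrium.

Mine Nadir's profit: π = q_{Nadir}(237.5 − 2(q_{Nadir} + q_{Mesa})) − 21q_{Nadir} − 1.5q_{Nadir}².
∂π/∂q_{Nadir} = 216.5 − 7q_{Nadir} − 2q_{Mesa} = 0, so q_{Nadir} = 433/14 − (2/7)q_{Mesa}.
For Mesa: ∂π/∂q_{Mesa} = 227.5 − 4q_{Mesa} − 2q_{Nadir} = 0 ⇒ q_{Mesa} = 56.875 − 0.5q_{Nadir}.
Substituting the second reaction function into the first: q_{Nadir} = 433/14 − (2/7)(56.875 − 0.5q_{Nadir}), which gives (6/7)q_{Nadir} = 411/28 ⇒ q_{Nadir} = 17.125.
Then q_{Mesa} = 56.875 − 0.5·17.125 = 48.3125.
Total extraction: 17.125 + 48.3125 = 65.4375.

65.4375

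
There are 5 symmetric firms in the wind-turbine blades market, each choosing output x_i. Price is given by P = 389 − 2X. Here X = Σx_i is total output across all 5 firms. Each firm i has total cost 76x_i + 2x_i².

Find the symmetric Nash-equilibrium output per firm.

A representative firm's profit is π_i = x_i(389 − 2X) − 76x_i − 2x_i², with X = x_i + Σ_{j≠i} x_j.
First-order condition: 313 − 8x_i − 2Σ_{j≠i} x_j = 0.
In a symmetric equilibrium every firm chooses the same x, so Σ_{j≠i} x_j = 4x. The condition becomes 313 − 16x = 0, giving x = 313/16 = 19.5625.

19.5625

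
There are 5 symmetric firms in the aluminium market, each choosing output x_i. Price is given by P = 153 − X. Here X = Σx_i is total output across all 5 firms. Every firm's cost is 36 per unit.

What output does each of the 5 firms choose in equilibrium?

19.5

A representative firm's profit is π_i = x_i(153 − X) − 36x_i, with X = x_i + Σ_{j≠i} x_j.
First-order condition: 117 − 2x_i − Σ_{j≠i} x_j = 0.
With identical firms, set every x_j = x: then 117 − 2x − 4x = 0, i.e. x = 117/6 = 19.5.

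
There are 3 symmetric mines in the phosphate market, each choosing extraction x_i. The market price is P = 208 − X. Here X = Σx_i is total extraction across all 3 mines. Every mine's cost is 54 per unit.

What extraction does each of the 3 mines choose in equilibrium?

38.5

A representative mine's profit is π_i = x_i(208 − X) − 54x_i, with X = x_i + Σ_{j≠i} x_j.
First-order condition: 154 − 2x_i − Σ_{j≠i} x_j = 0.
With identical mines, set every x_j = x: then 154 − 2x − 2x = 0, i.e. x = 154/4 = 38.5.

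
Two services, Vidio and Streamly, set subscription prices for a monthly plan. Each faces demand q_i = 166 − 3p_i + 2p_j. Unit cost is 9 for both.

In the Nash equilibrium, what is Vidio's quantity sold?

117.75

Vidio's profit: π = (p_{Vidio} − 9)(166 − 3p_{Vidio} + 2p_{Streamly}).
∂π/∂p_{Vidio} = 193 − 6p_{Vidio} + 2p_{Streamly} = 0 ⇒ p_{Vidio} = 193/6 + (1/3)p_{Streamly}.
By symmetry p_{Streamly} = p_{Vidio}; substituting into the reaction function, (2/3)p_{Vidio} = 193/6 and p_{Vidio} = 48.25.
q_{Vidio} = 166 − 3·48.25 + 2·48.25 = 117.75.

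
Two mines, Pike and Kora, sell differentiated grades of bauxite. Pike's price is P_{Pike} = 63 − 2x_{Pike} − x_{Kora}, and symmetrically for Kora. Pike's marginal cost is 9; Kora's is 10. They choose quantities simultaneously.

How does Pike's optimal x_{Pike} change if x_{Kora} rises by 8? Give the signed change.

Mine Pike's profit: π = x_{Pike}(63 − 2x_{Pike} − x_{Kora}) − 9x_{Pike}.
∂π/∂x_{Pike} = 54 − 4x_{Pike} − x_{Kora} = 0 ⇒ x_{Pike} = 13.5 − 0.25x_{Kora}.
The reaction-function slope is −0.25, so an 8-unit rise in x_{Kora} moves x_{Pike} by −0.25 × 8 = −2. Pike's best response falls — the actions are strategic substitutes.

-2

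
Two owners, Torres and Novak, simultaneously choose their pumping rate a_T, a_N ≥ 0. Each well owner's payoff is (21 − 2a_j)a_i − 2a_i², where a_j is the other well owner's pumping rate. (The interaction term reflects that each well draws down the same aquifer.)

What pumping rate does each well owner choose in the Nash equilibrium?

Torres's payoff is (21 − 2a_N)a_T − 2a_T².
∂π/∂a_T = 21 − 2a_N − 4a_T = 0, so a_T = 5.25 − 0.5a_N.
By symmetry a_N = a_T; substituting into the reaction function, 1.5a_T = 5.25 and a_T = 3.5.

3.5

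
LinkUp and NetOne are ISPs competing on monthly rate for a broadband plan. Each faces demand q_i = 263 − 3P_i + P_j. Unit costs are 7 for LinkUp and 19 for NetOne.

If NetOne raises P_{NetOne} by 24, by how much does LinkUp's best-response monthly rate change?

4

LinkUp's profit: π = (P_{LinkUp} − 7)(263 − 3P_{LinkUp} + P_{NetOne}).
∂π/∂P_{LinkUp} = 284 − 6P_{LinkUp} + P_{NetOne} = 0 ⇒ P_{LinkUp} = 142/3 + (1/6)P_{NetOne}.
The reaction-function slope is 1/6, so a 24-unit rise in P_{NetOne} moves P_{LinkUp} by 1/6 × 24 = 4. LinkUp's best response rises — the actions are strategic complements.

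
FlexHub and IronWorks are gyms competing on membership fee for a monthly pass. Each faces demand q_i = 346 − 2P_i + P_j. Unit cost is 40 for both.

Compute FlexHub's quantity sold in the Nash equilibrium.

FlexHub's profit: π = (P_{FlexHub} − 40)(346 − 2P_{FlexHub} + P_{IronWorks}).
∂π/∂P_{FlexHub} = 426 − 4P_{FlexHub} + P_{IronWorks} = 0 ⇒ P_{FlexHub} = 106.5 + 0.25P_{IronWorks}.
By symmetry P_{IronWorks} = P_{FlexHub}; substituting into the reaction function, 0.75P_{FlexHub} = 106.5 and P_{FlexHub} = 142.
q_{FlexHub} = 346 − 2·142 + 142 = 204.

204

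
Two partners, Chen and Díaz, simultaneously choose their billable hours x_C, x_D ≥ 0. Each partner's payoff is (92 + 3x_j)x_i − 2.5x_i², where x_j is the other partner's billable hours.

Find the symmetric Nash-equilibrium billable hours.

Chen's payoff is (92 + 3x_D)x_C − 2.5x_C².
∂π/∂x_C = 92 + 3x_D − 5x_C = 0, so x_C = 18.4 + 0.6x_D.
The game is symmetric, so in equilibrium x_D = x_C: the reaction function gives 0.4x_C = 18.4, hence x_C = 46.

46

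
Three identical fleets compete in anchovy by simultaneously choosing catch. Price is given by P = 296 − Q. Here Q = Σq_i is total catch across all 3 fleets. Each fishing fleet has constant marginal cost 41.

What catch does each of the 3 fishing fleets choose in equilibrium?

63.75

A representative fishing fleet's profit is π_i = q_i(296 − Q) − 41q_i, with Q = q_i + Σ_{j≠i} q_j.
First-order condition: 255 − 2q_i − Σ_{j≠i} q_j = 0.
In a symmetric equilibrium every fishing fleet chooses the same q, so Σ_{j≠i} q_j = 2q. The condition becomes 255 − 4q = 0, giving q = 255/4 = 63.75.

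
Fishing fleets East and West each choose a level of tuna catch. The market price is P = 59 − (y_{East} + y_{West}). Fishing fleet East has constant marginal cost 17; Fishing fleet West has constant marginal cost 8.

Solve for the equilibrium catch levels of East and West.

11, 20

Fishing fleet East's profit: π = y_{East}(59 − (y_{East} + y_{West})) − 17y_{East}.
∂π/∂y_{East} = 42 − 2y_{East} − y_{West} = 0, so y_{East} = 21 − 0.5y_{West}.
By the same steps for West: y_{West} = 25.5 − 0.5y_{East}.
Solving the two reaction functions simultaneously: (1 − (−0.5)(−0.5))y_{East} = 21 − 0.5·25.5, so 0.75y_{East} = 8.25 and y_{East} = 11.
Then y_{West} = 25.5 − 0.5·11 = 20.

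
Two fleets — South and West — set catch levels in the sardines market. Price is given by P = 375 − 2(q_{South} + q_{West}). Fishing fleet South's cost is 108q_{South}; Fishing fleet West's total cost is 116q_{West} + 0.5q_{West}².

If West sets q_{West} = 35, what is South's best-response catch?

49.25

Fishing fleet South's profit: π = q_{South}(375 − 2(q_{South} + q_{West})) − 108q_{South}.
∂π/∂q_{South} = 267 − 4q_{South} − 2q_{West} = 0, so q_{South} = 66.75 − 0.5q_{West}.
At q_{West} = 35: q_{South} = 66.75 − 0.5·35 = 49.25.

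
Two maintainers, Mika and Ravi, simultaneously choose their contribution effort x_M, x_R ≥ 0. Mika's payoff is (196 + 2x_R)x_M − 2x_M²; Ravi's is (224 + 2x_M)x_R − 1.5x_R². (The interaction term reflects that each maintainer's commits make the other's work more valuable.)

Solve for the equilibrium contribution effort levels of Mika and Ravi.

129.5, 161

Expanding Mika's payoff: 196x_M + 2x_Rx_M − 2x_M².
∂π/∂x_M = 196 + 2x_R − 4x_M = 0, so x_M = 49 + 0.5x_R.
Likewise for Ravi: x_R = 224/3 + (2/3)x_M.
Substituting the second reaction function into the first: x_M = 49 + 0.5(224/3 + (2/3)x_M), which gives (2/3)x_M = 259/3 ⇒ x_M = 129.5.
Then x_R = 224/3 + (2/3)·129.5 = 161.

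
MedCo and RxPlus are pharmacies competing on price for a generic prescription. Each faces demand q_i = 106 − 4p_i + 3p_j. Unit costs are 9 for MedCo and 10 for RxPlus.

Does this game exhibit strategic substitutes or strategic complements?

MedCo's profit: π = (p_{MedCo} − 9)(106 − 4p_{MedCo} + 3p_{RxPlus}).
∂π/∂p_{MedCo} = 142 − 8p_{MedCo} + 3p_{RxPlus} = 0 ⇒ p_{MedCo} = 17.75 + 0.375p_{RxPlus}.
The best-response slope dp_{MedCo}/dp_{RxPlus} = 0.375 > 0: the reaction function is upward-sloping, so the choices are strategic complements.

strategic complements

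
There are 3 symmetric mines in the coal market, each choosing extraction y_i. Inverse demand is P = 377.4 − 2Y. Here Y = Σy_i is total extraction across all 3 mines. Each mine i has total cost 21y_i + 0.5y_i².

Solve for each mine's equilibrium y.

39.6

A representative mine's profit is π_i = y_i(377.4 − 2Y) − 21y_i − 0.5y_i², with Y = y_i + Σ_{j≠i} y_j.
First-order condition: 356.4 − 5y_i − 2Σ_{j≠i} y_j = 0.
With identical mines, set every y_j = y: then 356.4 − 5y − 4y = 0, i.e. y = 356.4/9 = 39.6.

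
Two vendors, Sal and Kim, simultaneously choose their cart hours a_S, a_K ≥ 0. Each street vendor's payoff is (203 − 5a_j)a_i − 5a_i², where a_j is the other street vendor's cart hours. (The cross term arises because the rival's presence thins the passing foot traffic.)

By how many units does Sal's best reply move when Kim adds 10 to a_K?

Sal's payoff is (203 − 5a_K)a_S − 5a_S².
∂π/∂a_S = 203 − 5a_K − 10a_S = 0, so a_S = 20.3 − 0.5a_K.
The reaction-function slope is −0.5, so a 10-unit rise in a_K moves a_S by −0.5 × 10 = −5. Sal's best response falls — the actions are strategic substitutes.

-5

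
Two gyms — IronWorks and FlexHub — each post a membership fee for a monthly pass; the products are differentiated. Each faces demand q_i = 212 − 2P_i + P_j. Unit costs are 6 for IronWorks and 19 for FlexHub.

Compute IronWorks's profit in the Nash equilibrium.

IronWorks's profit: π = (P_{IronWorks} − 6)(212 − 2P_{IronWorks} + P_{FlexHub}).
∂π/∂P_{IronWorks} = 224 − 4P_{IronWorks} + P_{FlexHub} = 0 ⇒ P_{IronWorks} = 56 + 0.25P_{FlexHub}.
Similarly P_{FlexHub} = 62.5 + 0.25P_{IronWorks}.
Substituting the second reaction function into the first: P_{IronWorks} = 56 + 0.25(62.5 + 0.25P_{IronWorks}), which gives 0.9375P_{IronWorks} = 71.625 ⇒ P_{IronWorks} = 76.4.
Then P_{FlexHub} = 62.5 + 0.25·76.4 = 81.6.
q_{IronWorks} = 212 − 2·76.4 + 81.6 = 140.8.
Profit = (76.4 − 6)·140.8 = 9912.32.

9912.32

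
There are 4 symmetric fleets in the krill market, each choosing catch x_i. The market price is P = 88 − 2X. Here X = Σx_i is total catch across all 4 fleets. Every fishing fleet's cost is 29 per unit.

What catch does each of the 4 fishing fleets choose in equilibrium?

5.9

A representative fishing fleet's profit is π_i = x_i(88 − 2X) − 29x_i, with X = x_i + Σ_{j≠i} x_j.
First-order condition: 59 − 4x_i − 2Σ_{j≠i} x_j = 0.
With identical fishing fleets, set every x_j = x: then 59 − 4x − 6x = 0, i.e. x = 59/10 = 5.9.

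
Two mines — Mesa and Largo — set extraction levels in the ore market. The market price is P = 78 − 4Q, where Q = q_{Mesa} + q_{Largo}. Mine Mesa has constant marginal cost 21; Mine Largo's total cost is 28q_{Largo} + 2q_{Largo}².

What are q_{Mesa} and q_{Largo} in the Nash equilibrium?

Mine Mesa's profit: π = q_{Mesa}(78 − 4(q_{Mesa} + q_{Largo})) − 21q_{Mesa}.
∂π/∂q_{Mesa} = 57 − 8q_{Mesa} − 4q_{Largo} = 0, so q_{Mesa} = 7.125 − 0.5q_{Largo}.
For Largo: ∂π/∂q_{Largo} = 50 − 12q_{Largo} − 4q_{Mesa} = 0 ⇒ q_{Largo} = 25/6 − (1/3)q_{Mesa}.
Solving the two reaction functions simultaneously: (1 − (−0.5)(−1/3))q_{Mesa} = 7.125 − 0.5·(25/6), so (5/6)q_{Mesa} = 121/24 and q_{Mesa} = 6.05.
Then q_{Largo} = 25/6 − (1/3)·6.05 = 2.15.

6.05, 2.15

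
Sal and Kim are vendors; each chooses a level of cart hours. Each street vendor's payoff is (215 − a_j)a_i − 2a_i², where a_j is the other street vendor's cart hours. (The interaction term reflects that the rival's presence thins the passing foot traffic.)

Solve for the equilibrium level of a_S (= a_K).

Sal's payoff is (215 − a_K)a_S − 2a_S².
∂π/∂a_S = 215 − a_K − 4a_S = 0, so a_S = 53.75 − 0.25a_K.
By symmetry a_K = a_S; substituting into the reaction function, 1.25a_S = 53.75 and a_S = 43.

43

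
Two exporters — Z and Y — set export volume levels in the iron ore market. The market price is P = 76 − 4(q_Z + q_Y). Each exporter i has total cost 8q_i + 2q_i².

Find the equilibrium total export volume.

Exporter Z's profit: π = q_Z(76 − 4(q_Z + q_Y)) − 8q_Z − 2q_Z².
∂π/∂q_Z = 68 − 12q_Z − 4q_Y = 0, so q_Z = 17/3 − (1/3)q_Y.
Setting q_Z = q_Y in the reaction function: q_Z = 17/3 − (1/3)q_Z, so q_Z = (17/3) / (4/3) = 4.25.
Total export volume: 4.25 + 4.25 = 8.5.

8.5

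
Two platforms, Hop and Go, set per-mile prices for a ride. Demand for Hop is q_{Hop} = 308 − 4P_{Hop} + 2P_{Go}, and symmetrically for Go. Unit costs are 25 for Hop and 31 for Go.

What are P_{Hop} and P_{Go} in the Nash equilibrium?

68.8, 71.2

Hop's profit: π = (P_{Hop} − 25)(308 − 4P_{Hop} + 2P_{Go}).
∂π/∂P_{Hop} = 408 − 8P_{Hop} + 2P_{Go} = 0 ⇒ P_{Hop} = 51 + 0.25P_{Go}.
Similarly P_{Go} = 54 + 0.25P_{Hop}.
Substituting the second reaction function into the first: P_{Hop} = 51 + 0.25(54 + 0.25P_{Hop}), which gives 0.9375P_{Hop} = 64.5 ⇒ P_{Hop} = 68.8.
Then P_{Go} = 54 + 0.25·68.8 = 71.2.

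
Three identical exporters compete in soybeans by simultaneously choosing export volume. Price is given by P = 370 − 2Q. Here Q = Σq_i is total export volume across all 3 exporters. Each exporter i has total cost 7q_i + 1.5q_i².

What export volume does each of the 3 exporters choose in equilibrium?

33

A representative exporter's profit is π_i = q_i(370 − 2Q) − 7q_i − 1.5q_i², with Q = q_i + Σ_{j≠i} q_j.
First-order condition: 363 − 7q_i − 2Σ_{j≠i} q_j = 0.
Imposing symmetry (q_j = q for all j) turns Σ_{j≠i} q_j into 2q, so 363 = 11q and q = 33.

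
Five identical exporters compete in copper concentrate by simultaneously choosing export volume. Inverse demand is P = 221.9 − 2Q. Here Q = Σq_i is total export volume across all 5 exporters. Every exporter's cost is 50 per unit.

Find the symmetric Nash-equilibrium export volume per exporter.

14.325

A representative exporter's profit is π_i = q_i(221.9 − 2Q) − 50q_i, with Q = q_i + Σ_{j≠i} q_j.
First-order condition: 171.9 − 4q_i − 2Σ_{j≠i} q_j = 0.
With identical exporters, set every q_j = q: then 171.9 − 4q − 8q = 0, i.e. q = 171.9/12 = 14.325.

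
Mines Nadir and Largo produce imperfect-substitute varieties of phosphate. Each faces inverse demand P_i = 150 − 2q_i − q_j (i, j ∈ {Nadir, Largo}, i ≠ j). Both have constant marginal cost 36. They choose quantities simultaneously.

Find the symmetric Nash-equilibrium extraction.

Mine Nadir's profit: π = q_{Nadir}(150 − 2q_{Nadir} − q_{Largo}) − 36q_{Nadir}.
∂π/∂q_{Nadir} = 114 − 4q_{Nadir} − q_{Largo} = 0 ⇒ q_{Nadir} = 28.5 − 0.25q_{Largo}.
By symmetry q_{Largo} = q_{Nadir}; substituting into the reaction function, 1.25q_{Nadir} = 28.5 and q_{Nadir} = 22.8.

22.8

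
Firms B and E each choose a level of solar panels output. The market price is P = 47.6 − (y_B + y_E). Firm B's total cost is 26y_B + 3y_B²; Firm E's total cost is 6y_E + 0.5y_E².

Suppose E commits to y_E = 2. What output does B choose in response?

2.45

Firm B's profit: π = y_B(47.6 − (y_B + y_E)) − 26y_B − 3y_B².
∂π/∂y_B = 21.6 − 8y_B − y_E = 0, so y_B = 2.7 − 0.125y_E.
At y_E = 2: y_B = 2.7 − 0.125·2 = 2.45.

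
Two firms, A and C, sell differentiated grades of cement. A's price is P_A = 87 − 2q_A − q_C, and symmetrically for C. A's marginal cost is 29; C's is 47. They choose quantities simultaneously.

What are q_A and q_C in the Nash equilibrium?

Firm A's profit: π = q_A(87 − 2q_A − q_C) − 29q_A.
∂π/∂q_A = 58 − 4q_A − q_C = 0 ⇒ q_A = 14.5 − 0.25q_C.
Similarly q_C = 10 − 0.25q_A.
Solving the two reaction functions simultaneously: (1 − (−0.25)(−0.25))q_A = 14.5 − 0.25·10, so 0.9375q_A = 12 and q_A = 12.8.
Then q_C = 10 − 0.25·12.8 = 6.8.

12.8, 6.8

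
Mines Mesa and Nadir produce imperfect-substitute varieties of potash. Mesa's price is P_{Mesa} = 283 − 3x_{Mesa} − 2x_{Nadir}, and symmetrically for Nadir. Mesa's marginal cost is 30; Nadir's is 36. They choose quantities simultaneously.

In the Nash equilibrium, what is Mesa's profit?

3072

Mine Mesa's profit: π = x_{Mesa}(283 − 3x_{Mesa} − 2x_{Nadir}) − 30x_{Mesa}.
∂π/∂x_{Mesa} = 253 − 6x_{Mesa} − 2x_{Nadir} = 0 ⇒ x_{Mesa} = 253/6 − (1/3)x_{Nadir}.
Similarly x_{Nadir} = 247/6 − (1/3)x_{Mesa}.
Substituting the second reaction function into the first: x_{Mesa} = 253/6 − (1/3)(247/6 − (1/3)x_{Mesa}), which gives (8/9)x_{Mesa} = 256/9 ⇒ x_{Mesa} = 32.
Then x_{Nadir} = 247/6 − (1/3)·32 = 30.5.
P_{Mesa} = 283 − 3·32 − 2·30.5 = 126.
Profit = (126 − 30)·32 = 3072.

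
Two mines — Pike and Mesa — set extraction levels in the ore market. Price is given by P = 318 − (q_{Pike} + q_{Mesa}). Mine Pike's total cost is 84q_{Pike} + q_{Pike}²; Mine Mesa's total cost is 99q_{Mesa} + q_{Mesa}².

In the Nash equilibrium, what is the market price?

Mine Pike's profit: π = q_{Pike}(318 − (q_{Pike} + q_{Mesa})) − 84q_{Pike} − q_{Pike}².
∂π/∂q_{Pike} = 234 − 4q_{Pike} − q_{Mesa} = 0, so q_{Pike} = 58.5 − 0.25q_{Mesa}.
By the same steps for Mesa: q_{Mesa} = 54.75 − 0.25q_{Pike}.
Plugging q_{Mesa} into Pike's best response: q_{Pike} = 58.5 − 0.25(54.75 − 0.25q_{Pike}) ⇒ 0.9375q_{Pike} = 44.8125, so q_{Pike} = 47.8.
Then q_{Mesa} = 54.75 − 0.25·47.8 = 42.8.
Equilibrium price: P = 318 − 90.6 = 227.4.

227.4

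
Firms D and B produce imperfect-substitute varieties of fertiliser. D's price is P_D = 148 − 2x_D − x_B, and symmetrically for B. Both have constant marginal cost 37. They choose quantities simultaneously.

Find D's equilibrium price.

81.4

Firm D's profit: π = x_D(148 − 2x_D − x_B) − 37x_D.
∂π/∂x_D = 111 − 4x_D − x_B = 0 ⇒ x_D = 27.75 − 0.25x_B.
The game is symmetric, so in equilibrium x_B = x_D: the reaction function gives 1.25x_D = 27.75, hence x_D = 22.2.
P_D = 148 − 2·22.2 − 22.2 = 81.4.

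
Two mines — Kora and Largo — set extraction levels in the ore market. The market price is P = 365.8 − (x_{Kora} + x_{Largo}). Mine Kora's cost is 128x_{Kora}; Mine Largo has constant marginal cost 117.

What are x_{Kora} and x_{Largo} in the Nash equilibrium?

Mine Kora's profit: π = x_{Kora}(365.8 − (x_{Kora} + x_{Largo})) − 128x_{Kora}.
∂π/∂x_{Kora} = 237.8 − 2x_{Kora} − x_{Largo} = 0, so x_{Kora} = 118.9 − 0.5x_{Largo}.
By the same steps for Largo: x_{Largo} = 124.4 − 0.5x_{Kora}.
Plugging x_{Largo} into Kora's best response: x_{Kora} = 118.9 − 0.5(124.4 − 0.5x_{Kora}) ⇒ 0.75x_{Kora} = 56.7, so x_{Kora} = 75.6.
Then x_{Largo} = 124.4 − 0.5·75.6 = 86.6.

75.6, 86.6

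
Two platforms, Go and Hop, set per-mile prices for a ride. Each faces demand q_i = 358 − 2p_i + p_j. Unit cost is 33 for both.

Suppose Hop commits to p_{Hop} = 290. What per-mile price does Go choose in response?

178.5

Go's profit: π = (p_{Go} − 33)(358 − 2p_{Go} + p_{Hop}).
∂π/∂p_{Go} = 424 − 4p_{Go} + p_{Hop} = 0 ⇒ p_{Go} = 106 + 0.25p_{Hop}.
At p_{Hop} = 290: p_{Go} = 106 + 0.25·290 = 178.5.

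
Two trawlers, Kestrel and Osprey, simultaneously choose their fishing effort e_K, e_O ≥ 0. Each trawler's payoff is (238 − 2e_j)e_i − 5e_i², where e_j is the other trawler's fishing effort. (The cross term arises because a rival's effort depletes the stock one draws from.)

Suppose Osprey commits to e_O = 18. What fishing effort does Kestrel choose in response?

Kestrel's payoff is (238 − 2e_O)e_K − 5e_K².
∂π/∂e_K = 238 − 2e_O − 10e_K = 0, so e_K = 23.8 − 0.2e_O.
At e_O = 18: e_K = 23.8 − 0.2·18 = 20.2.

20.2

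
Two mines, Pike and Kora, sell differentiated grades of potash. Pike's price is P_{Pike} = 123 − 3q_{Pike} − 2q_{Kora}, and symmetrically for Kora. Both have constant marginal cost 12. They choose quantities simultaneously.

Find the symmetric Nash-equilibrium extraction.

13.875

Mine Pike's profit: π = q_{Pike}(123 − 3q_{Pike} − 2q_{Kora}) − 12q_{Pike}.
∂π/∂q_{Pike} = 111 − 6q_{Pike} − 2q_{Kora} = 0 ⇒ q_{Pike} = 18.5 − (1/3)q_{Kora}.
Setting q_{Pike} = q_{Kora} in the reaction function: q_{Pike} = 18.5 − (1/3)q_{Pike}, so q_{Pike} = 18.5 / (4/3) = 13.875.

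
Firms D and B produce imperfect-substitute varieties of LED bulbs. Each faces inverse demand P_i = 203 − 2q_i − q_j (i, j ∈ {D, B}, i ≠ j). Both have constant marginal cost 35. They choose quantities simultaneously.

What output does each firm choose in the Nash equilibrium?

33.6

Firm D's profit: π = q_D(203 − 2q_D − q_B) − 35q_D.
∂π/∂q_D = 168 − 4q_D − q_B = 0 ⇒ q_D = 42 − 0.25q_B.
By symmetry q_B = q_D; substituting into the reaction function, 1.25q_D = 42 and q_D = 33.6.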